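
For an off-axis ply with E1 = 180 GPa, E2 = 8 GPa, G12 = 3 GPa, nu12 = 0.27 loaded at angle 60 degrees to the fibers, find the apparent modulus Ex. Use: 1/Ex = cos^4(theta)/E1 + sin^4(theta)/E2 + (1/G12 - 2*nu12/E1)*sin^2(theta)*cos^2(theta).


cos^4(60) = 0.0625, sin^4(60) = 0.5625, sin^2(60)*cos^2(60) = 0.1875
1/G12 - 2*nu12/E1 = 1/3 - 2*0.27/180 = 0.330333 GPa^-1
1/Ex = 0.0625/180 + 0.5625/8 + 0.330333*0.1875 = 0.1325972 GPa^-1
Ex = 7.54 GPa

7.54 GPa


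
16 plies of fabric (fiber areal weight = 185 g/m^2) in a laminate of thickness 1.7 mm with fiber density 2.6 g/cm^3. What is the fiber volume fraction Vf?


Vf = n * FAW / (rho_f * h * 1000) = 16 * 185 / (2.6 * 1.7 * 1000) = 0.6697

0.6697


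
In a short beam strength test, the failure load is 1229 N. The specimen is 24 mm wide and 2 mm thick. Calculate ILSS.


ILSS = 3F/(4bh) = 3*1229/(4*24*2) = 19.2 MPa

19.2 MPa


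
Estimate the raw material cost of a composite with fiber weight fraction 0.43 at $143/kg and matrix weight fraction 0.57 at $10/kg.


Cost = cost_f*Wf + cost_m*Wm = 143*0.43 + 10*0.57 = $67.19/kg

$67.19/kg


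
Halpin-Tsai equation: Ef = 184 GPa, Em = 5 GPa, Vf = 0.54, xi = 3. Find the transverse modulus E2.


eta = (Ef/Em - 1)/(Ef/Em + xi) = (36.8 - 1)/(36.8 + 3) = 0.8995
E2 = Em*(1+xi*eta*Vf)/(1-eta*Vf) = 23.89 GPa

23.89 GPa


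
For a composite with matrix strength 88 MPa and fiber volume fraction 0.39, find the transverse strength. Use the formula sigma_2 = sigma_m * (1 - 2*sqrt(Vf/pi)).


factor = 1 - 2*sqrt(0.39/pi) = 0.2953
sigma_2 = 88 * 0.2953 = 25.99 MPa

25.99 MPa


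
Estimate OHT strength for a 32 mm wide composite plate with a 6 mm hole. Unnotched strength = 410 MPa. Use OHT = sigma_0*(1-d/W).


OHT = sigma_0*(1-d/W) = 410*(1-6/32) = 333.1 MPa

333.1 MPa


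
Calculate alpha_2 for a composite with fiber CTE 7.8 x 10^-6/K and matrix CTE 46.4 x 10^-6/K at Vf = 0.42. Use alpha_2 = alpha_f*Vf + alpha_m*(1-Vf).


alpha_2 = alpha_f*Vf + alpha_m*(1-Vf) = 7.8*0.42 + 46.4*0.58 = 30.2 x 10^-6/K

30.2 x 10^-6/K


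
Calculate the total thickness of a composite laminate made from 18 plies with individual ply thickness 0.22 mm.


h = n * t_ply = 18 * 0.22 = 3.96 mm

3.96 mm


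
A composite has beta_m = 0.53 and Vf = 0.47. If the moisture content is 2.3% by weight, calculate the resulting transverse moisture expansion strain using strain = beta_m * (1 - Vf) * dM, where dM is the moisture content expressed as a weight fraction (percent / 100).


dM = 2.3/100 = 0.023
strain = beta_m * (1-Vf) * dM = 0.53 * 0.53 * 0.023 = 0.0064607

0.0064607


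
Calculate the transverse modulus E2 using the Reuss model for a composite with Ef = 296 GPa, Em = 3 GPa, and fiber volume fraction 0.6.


1/E2 = Vf/Ef + (1-Vf)/Em = 0.6/296 + 0.4/3
E2 = 7.39 GPa

7.39 GPa


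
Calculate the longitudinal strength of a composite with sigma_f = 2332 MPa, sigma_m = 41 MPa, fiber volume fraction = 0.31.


sigma_1 = sigma_f*Vf + sigma_m*(1-Vf) = 2332*0.31 + 41*0.69 = 751.2 MPa

751.2 MPa


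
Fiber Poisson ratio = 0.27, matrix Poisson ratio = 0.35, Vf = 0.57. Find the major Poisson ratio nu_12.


nu_12 = nu_f*Vf + nu_m*(1-Vf) = 0.27*0.57 + 0.35*0.43 = 0.3044

0.3044


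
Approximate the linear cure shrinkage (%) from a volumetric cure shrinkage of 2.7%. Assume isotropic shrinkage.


Linear shrinkage ≈ vol_shrink/3 = 2.7/3 = 0.9%

0.9%


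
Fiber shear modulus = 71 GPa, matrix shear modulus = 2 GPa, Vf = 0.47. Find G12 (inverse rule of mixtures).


1/G12 = Vf/Gf + (1-Vf)/Gm = 0.47/71 + 0.53/2
G12 = 3.68 GPa

3.68 GPa


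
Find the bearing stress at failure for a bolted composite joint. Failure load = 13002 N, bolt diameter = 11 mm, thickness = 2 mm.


sigma_br = F/(d*h) = 13002/(11*2) = 591.0 MPa

591.0 MPa


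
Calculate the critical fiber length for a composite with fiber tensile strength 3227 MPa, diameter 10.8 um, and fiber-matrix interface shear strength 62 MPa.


Lc = sigma_f * d / (2 * tau_i) = 3227 * 10.8 / (2 * 62) = 281.1 um

281.1 um


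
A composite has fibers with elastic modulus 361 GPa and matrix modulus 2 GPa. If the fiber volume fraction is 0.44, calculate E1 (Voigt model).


E1 = Ef*Vf + Em*(1-Vf) = 361*0.44 + 2*0.56 = 159.96 GPa

159.96 GPa


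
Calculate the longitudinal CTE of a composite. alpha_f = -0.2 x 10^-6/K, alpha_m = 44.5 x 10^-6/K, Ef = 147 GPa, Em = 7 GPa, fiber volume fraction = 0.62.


E1 = Ef*Vf + Em*(1-Vf) = 93.8
alpha_1 = (alpha_f*Ef*Vf + alpha_m*Em*(1-Vf))/E1 = 1.07 x 10^-6/K

1.07 x 10^-6/K


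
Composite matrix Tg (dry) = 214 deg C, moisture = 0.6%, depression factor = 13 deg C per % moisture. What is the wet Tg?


Tg_wet = Tg_dry - k*moisture = 214 - 13*0.6 = 206.2 deg C

206.2 deg C


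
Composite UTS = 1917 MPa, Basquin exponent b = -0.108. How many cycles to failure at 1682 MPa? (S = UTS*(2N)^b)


N = 0.5 * (S/UTS)^(1/b) = 0.5 * (1682/1917)^(1/-0.108) = 1.6783 cycles

1.6783 cycles


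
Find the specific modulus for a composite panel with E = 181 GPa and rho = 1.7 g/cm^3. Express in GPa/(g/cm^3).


Specific stiffness = E/rho = 181/1.7 = 106.5 GPa/(g/cm^3)

106.5 GPa/(g/cm^3)


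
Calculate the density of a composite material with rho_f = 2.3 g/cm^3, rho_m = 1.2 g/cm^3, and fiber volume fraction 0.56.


rho_c = rho_f*Vf + rho_m*(1-Vf) = 2.3*0.56 + 1.2*0.44 = 1.816 g/cm^3

1.816 g/cm^3


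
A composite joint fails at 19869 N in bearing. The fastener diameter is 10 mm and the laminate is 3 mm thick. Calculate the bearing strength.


sigma_br = F/(d*h) = 19869/(10*3) = 662.3 MPa

662.3 MPa


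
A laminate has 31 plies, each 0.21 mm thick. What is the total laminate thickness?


h = n * t_ply = 31 * 0.21 = 6.51 mm

6.51 mm


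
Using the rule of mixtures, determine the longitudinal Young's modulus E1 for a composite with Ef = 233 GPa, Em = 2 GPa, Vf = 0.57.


E1 = Ef*Vf + Em*(1-Vf) = 233*0.57 + 2*0.43 = 133.67 GPa

133.67 GPa


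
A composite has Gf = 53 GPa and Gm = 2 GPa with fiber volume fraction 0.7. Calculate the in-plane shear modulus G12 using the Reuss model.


1/G12 = Vf/Gf + (1-Vf)/Gm = 0.7/53 + 0.3/2
G12 = 6.13 GPa

6.13 GPa


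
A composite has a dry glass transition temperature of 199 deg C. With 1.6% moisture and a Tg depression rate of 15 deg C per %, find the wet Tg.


Tg_wet = Tg_dry - k*moisture = 199 - 15*1.6 = 175.0 deg C

175.0 deg C


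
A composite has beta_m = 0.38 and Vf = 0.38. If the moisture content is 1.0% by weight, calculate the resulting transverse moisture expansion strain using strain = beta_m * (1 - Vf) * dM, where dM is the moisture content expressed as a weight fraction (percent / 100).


dM = 1.0/100 = 0.01
strain = beta_m * (1-Vf) * dM = 0.38 * 0.62 * 0.01 = 0.002356

0.002356


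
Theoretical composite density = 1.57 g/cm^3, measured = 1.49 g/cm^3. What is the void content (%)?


Void% = (rho_theo - rho_actual)/rho_theo * 100 = (1.57 - 1.49)/1.57 * 100 = 5.1%

5.1%


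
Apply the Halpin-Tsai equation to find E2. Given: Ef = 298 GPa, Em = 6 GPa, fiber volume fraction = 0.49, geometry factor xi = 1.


eta = (Ef/Em - 1)/(Ef/Em + xi) = (49.6667 - 1)/(49.6667 + 1) = 0.9605
E2 = Em*(1+xi*eta*Vf)/(1-eta*Vf) = 16.67 GPa

16.67 GPa


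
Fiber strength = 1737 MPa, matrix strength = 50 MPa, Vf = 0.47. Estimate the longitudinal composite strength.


sigma_1 = sigma_f*Vf + sigma_m*(1-Vf) = 1737*0.47 + 50*0.53 = 842.9 MPa

842.9 MPa


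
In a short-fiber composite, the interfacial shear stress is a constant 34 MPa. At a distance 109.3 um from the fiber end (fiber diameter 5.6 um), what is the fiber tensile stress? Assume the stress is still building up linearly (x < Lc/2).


Force balance: sigma_f * (pi*d^2/4) = tau * (pi*d) * x  ->  sigma_f = 4 * tau * x / d
sigma_f = 4 * 34 * 109.3 / 5.6 = 2654.4 MPa

2654.4 MPa


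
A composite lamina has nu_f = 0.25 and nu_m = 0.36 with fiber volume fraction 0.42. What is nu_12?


nu_12 = nu_f*Vf + nu_m*(1-Vf) = 0.25*0.42 + 0.36*0.58 = 0.3138

0.3138


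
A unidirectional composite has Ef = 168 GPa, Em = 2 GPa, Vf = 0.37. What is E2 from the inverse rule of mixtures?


1/E2 = Vf/Ef + (1-Vf)/Em = 0.37/168 + 0.63/2
E2 = 3.15 GPa

3.15 GPa


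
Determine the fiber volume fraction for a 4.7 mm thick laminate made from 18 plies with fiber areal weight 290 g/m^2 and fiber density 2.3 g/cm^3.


Vf = n * FAW / (rho_f * h * 1000) = 18 * 290 / (2.3 * 4.7 * 1000) = 0.4829

0.4829


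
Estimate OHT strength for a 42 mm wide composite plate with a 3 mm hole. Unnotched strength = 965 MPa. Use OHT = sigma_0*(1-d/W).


OHT = sigma_0*(1-d/W) = 965*(1-3/42) = 896.1 MPa

896.1 MPa


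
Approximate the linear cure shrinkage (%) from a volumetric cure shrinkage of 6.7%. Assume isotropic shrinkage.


Linear shrinkage ≈ vol_shrink/3 = 6.7/3 = 2.233%

2.233%


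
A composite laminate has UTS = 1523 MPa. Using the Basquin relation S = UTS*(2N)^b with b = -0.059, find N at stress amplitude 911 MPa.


N = 0.5 * (S/UTS)^(1/b) = 0.5 * (911/1523)^(1/-0.059) = 3031.8502 cycles

3031.8502 cycles


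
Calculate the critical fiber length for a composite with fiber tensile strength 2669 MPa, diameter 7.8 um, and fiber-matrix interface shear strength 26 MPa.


Lc = sigma_f * d / (2 * tau_i) = 2669 * 7.8 / (2 * 26) = 400.4 um

400.4 um


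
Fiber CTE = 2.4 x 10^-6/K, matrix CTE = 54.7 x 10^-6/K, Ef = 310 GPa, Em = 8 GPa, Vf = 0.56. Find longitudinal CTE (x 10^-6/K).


E1 = Ef*Vf + Em*(1-Vf) = 177.12
alpha_1 = (alpha_f*Ef*Vf + alpha_m*Em*(1-Vf))/E1 = 3.44 x 10^-6/K

3.44 x 10^-6/K


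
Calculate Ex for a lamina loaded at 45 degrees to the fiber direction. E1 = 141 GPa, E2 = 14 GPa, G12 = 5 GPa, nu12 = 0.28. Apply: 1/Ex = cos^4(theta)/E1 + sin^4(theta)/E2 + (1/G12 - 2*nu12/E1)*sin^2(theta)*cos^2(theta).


cos^4(45) = 0.25, sin^4(45) = 0.25, sin^2(45)*cos^2(45) = 0.25
1/G12 - 2*nu12/E1 = 1/5 - 2*0.28/141 = 0.196028 GPa^-1
1/Ex = 0.25/141 + 0.25/14 + 0.196028*0.25 = 0.0686373 GPa^-1
Ex = 14.57 GPa

14.57 GPa


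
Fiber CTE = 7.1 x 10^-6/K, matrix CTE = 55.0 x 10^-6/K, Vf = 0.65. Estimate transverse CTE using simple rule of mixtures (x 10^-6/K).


alpha_2 = alpha_f*Vf + alpha_m*(1-Vf) = 7.1*0.65 + 55.0*0.35 = 23.9 x 10^-6/K

23.9 x 10^-6/K


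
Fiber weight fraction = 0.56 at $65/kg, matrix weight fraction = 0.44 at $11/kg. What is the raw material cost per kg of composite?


Cost = cost_f*Wf + cost_m*Wm = 65*0.56 + 11*0.44 = $41.24/kg

$41.24/kg


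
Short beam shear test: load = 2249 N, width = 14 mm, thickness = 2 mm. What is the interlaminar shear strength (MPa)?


ILSS = 3F/(4bh) = 3*2249/(4*14*2) = 60.24 MPa

60.24 MPa


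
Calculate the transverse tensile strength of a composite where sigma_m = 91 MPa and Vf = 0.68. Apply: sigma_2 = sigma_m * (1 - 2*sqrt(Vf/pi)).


factor = 1 - 2*sqrt(0.68/pi) = 0.0695
sigma_2 = 91 * 0.0695 = 6.33 MPa

6.33 MPa


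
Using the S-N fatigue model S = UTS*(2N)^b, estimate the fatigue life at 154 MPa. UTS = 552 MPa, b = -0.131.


N = 0.5 * (S/UTS)^(1/b) = 0.5 * (154/552)^(1/-0.131) = 8534.3648 cycles

8534.3648 cycles


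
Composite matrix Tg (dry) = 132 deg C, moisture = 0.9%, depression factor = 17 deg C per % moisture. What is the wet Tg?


Tg_wet = Tg_dry - k*moisture = 132 - 17*0.9 = 116.7 deg C

116.7 deg C


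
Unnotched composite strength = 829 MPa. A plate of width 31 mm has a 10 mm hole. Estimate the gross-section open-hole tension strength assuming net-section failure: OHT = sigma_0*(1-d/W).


OHT = sigma_0*(1-d/W) = 829*(1-10/31) = 561.6 MPa

561.6 MPa


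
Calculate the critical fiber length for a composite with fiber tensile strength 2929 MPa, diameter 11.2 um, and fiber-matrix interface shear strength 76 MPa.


Lc = sigma_f * d / (2 * tau_i) = 2929 * 11.2 / (2 * 76) = 215.8 um

215.8 um


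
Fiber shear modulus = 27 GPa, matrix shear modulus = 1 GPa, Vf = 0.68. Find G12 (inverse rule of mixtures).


1/G12 = Vf/Gf + (1-Vf)/Gm = 0.68/27 + 0.32/1
G12 = 2.9 GPa

2.9 GPa


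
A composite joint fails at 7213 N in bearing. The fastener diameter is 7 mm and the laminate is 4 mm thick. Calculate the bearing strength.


sigma_br = F/(d*h) = 7213/(7*4) = 257.6 MPa

257.6 MPa


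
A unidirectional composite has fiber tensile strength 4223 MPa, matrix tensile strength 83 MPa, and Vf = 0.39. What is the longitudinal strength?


sigma_1 = sigma_f*Vf + sigma_m*(1-Vf) = 4223*0.39 + 83*0.61 = 1697.6 MPa

1697.6 MPa


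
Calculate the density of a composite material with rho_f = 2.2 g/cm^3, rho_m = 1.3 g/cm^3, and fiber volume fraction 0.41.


rho_c = rho_f*Vf + rho_m*(1-Vf) = 2.2*0.41 + 1.3*0.59 = 1.669 g/cm^3

1.669 g/cm^3


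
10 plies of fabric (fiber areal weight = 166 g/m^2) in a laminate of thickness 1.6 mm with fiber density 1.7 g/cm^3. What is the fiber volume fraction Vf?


Vf = n * FAW / (rho_f * h * 1000) = 10 * 166 / (1.7 * 1.6 * 1000) = 0.6103

0.6103


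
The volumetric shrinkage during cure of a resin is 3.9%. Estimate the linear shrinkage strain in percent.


Linear shrinkage ≈ vol_shrink/3 = 3.9/3 = 1.3%

1.3%


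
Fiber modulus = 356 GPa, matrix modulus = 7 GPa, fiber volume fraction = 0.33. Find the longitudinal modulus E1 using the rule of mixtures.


E1 = Ef*Vf + Em*(1-Vf) = 356*0.33 + 7*0.67 = 122.17 GPa

122.17 GPa


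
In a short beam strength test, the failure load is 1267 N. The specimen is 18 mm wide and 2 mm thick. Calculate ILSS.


ILSS = 3F/(4bh) = 3*1267/(4*18*2) = 26.4 MPa

26.4 MPa


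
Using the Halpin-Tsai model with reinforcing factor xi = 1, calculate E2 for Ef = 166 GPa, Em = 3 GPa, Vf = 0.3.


eta = (Ef/Em - 1)/(Ef/Em + xi) = (55.3333 - 1)/(55.3333 + 1) = 0.9645
E2 = Em*(1+xi*eta*Vf)/(1-eta*Vf) = 5.44 GPa

5.44 GPa


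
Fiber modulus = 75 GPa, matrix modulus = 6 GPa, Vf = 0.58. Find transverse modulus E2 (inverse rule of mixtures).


1/E2 = Vf/Ef + (1-Vf)/Em = 0.58/75 + 0.42/6
E2 = 12.86 GPa

12.86 GPa


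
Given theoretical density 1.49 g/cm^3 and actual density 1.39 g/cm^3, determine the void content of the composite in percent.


Void% = (rho_theo - rho_actual)/rho_theo * 100 = (1.49 - 1.39)/1.49 * 100 = 6.71%

6.71%


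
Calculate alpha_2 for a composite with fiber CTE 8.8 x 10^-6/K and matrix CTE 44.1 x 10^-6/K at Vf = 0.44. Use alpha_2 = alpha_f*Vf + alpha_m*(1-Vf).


alpha_2 = alpha_f*Vf + alpha_m*(1-Vf) = 8.8*0.44 + 44.1*0.56 = 28.6 x 10^-6/K

28.6 x 10^-6/K


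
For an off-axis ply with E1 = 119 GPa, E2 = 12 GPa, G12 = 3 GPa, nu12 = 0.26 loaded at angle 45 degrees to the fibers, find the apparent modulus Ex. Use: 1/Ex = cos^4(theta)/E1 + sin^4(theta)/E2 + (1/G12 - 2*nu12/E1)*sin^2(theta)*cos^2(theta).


cos^4(45) = 0.25, sin^4(45) = 0.25, sin^2(45)*cos^2(45) = 0.25
1/G12 - 2*nu12/E1 = 1/3 - 2*0.26/119 = 0.328964 GPa^-1
1/Ex = 0.25/119 + 0.25/12 + 0.328964*0.25 = 0.1051751 GPa^-1
Ex = 9.51 GPa

9.51 GPa


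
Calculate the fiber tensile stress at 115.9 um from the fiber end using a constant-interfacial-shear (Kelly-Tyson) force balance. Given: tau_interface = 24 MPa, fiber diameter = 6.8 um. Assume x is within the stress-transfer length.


Force balance: sigma_f * (pi*d^2/4) = tau * (pi*d) * x  ->  sigma_f = 4 * tau * x / d
sigma_f = 4 * 24 * 115.9 / 6.8 = 1636.2 MPa

1636.2 MPa


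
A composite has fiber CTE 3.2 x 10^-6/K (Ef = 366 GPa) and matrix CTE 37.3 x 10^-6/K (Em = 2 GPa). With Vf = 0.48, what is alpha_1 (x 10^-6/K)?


E1 = Ef*Vf + Em*(1-Vf) = 176.72
alpha_1 = (alpha_f*Ef*Vf + alpha_m*Em*(1-Vf))/E1 = 3.4 x 10^-6/K

3.4 x 10^-6/K


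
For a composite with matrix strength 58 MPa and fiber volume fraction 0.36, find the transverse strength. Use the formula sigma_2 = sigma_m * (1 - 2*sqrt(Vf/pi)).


factor = 1 - 2*sqrt(0.36/pi) = 0.323
sigma_2 = 58 * 0.323 = 18.73 MPa

18.73 MPa


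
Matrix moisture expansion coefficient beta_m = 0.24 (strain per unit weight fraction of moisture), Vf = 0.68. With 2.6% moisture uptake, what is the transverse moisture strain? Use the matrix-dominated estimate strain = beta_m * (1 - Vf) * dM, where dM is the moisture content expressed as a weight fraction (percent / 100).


dM = 2.6/100 = 0.026
strain = beta_m * (1-Vf) * dM = 0.24 * 0.32 * 0.026 = 0.0019968

0.0019968


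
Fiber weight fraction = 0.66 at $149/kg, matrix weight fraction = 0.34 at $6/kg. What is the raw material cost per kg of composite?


Cost = cost_f*Wf + cost_m*Wm = 149*0.66 + 6*0.34 = $100.38/kg

$100.38/kg


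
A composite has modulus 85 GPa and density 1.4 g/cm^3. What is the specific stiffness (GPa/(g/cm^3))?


Specific stiffness = E/rho = 85/1.4 = 60.7 GPa/(g/cm^3)

60.7 GPa/(g/cm^3)


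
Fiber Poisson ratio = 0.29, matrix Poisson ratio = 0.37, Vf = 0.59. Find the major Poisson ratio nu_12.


nu_12 = nu_f*Vf + nu_m*(1-Vf) = 0.29*0.59 + 0.37*0.41 = 0.3228

0.3228


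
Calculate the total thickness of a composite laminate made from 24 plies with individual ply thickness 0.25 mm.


h = n * t_ply = 24 * 0.25 = 6.0 mm

6.0 mm


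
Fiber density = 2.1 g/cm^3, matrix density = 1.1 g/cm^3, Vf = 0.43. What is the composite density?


rho_c = rho_f*Vf + rho_m*(1-Vf) = 2.1*0.43 + 1.1*0.57 = 1.53 g/cm^3

1.53 g/cm^3


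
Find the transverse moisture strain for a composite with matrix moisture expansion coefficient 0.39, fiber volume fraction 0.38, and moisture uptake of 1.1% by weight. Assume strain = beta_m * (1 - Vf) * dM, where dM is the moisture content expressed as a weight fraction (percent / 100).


dM = 1.1/100 = 0.011
strain = beta_m * (1-Vf) * dM = 0.39 * 0.62 * 0.011 = 0.0026598

0.0026598


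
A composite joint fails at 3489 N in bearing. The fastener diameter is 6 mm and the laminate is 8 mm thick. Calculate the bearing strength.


sigma_br = F/(d*h) = 3489/(6*8) = 72.7 MPa

72.7 MPa


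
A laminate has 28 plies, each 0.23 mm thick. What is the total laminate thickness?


h = n * t_ply = 28 * 0.23 = 6.44 mm

6.44 mm


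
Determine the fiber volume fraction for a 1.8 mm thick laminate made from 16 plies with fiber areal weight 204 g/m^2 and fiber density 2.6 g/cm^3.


Vf = n * FAW / (rho_f * h * 1000) = 16 * 204 / (2.6 * 1.8 * 1000) = 0.6974

0.6974


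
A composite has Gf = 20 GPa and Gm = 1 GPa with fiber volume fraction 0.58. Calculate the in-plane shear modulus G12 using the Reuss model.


1/G12 = Vf/Gf + (1-Vf)/Gm = 0.58/20 + 0.42/1
G12 = 2.23 GPa

2.23 GPa


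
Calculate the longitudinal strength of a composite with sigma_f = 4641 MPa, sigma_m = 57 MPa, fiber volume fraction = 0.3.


sigma_1 = sigma_f*Vf + sigma_m*(1-Vf) = 4641*0.3 + 57*0.7 = 1432.2 MPa

1432.2 MPa


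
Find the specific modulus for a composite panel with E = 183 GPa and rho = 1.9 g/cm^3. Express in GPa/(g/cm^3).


Specific stiffness = E/rho = 183/1.9 = 96.3 GPa/(g/cm^3)

96.3 GPa/(g/cm^3)


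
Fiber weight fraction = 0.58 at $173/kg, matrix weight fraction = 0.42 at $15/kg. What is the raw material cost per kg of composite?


Cost = cost_f*Wf + cost_m*Wm = 173*0.58 + 15*0.42 = $106.64/kg

$106.64/kg


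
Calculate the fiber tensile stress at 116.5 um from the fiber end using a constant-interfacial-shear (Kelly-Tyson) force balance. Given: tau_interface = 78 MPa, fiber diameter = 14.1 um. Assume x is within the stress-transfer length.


Force balance: sigma_f * (pi*d^2/4) = tau * (pi*d) * x  ->  sigma_f = 4 * tau * x / d
sigma_f = 4 * 78 * 116.5 / 14.1 = 2577.9 MPa

2577.9 MPa


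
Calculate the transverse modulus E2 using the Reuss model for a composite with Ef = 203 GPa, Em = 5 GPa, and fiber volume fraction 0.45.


1/E2 = Vf/Ef + (1-Vf)/Em = 0.45/203 + 0.55/5
E2 = 8.91 GPa

8.91 GPa


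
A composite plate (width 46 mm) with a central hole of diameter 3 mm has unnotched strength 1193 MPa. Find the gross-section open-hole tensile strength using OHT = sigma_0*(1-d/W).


OHT = sigma_0*(1-d/W) = 1193*(1-3/46) = 1115.2 MPa

1115.2 MPa


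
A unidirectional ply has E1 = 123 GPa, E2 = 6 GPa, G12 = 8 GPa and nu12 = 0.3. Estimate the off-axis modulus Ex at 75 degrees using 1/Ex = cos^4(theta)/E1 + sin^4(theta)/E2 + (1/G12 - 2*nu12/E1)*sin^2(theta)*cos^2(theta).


cos^4(75) = 0.004487, sin^4(75) = 0.870513, sin^2(75)*cos^2(75) = 0.0625
1/G12 - 2*nu12/E1 = 1/8 - 2*0.3/123 = 0.120122 GPa^-1
1/Ex = 0.004487/123 + 0.870513/6 + 0.120122*0.0625 = 0.1526296 GPa^-1
Ex = 6.55 GPa

6.55 GPa


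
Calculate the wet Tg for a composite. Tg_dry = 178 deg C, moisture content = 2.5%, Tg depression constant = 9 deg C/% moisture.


Tg_wet = Tg_dry - k*moisture = 178 - 9*2.5 = 155.5 deg C

155.5 deg C


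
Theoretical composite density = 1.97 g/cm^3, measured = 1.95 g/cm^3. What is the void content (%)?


Void% = (rho_theo - rho_actual)/rho_theo * 100 = (1.97 - 1.95)/1.97 * 100 = 1.02%

1.02%


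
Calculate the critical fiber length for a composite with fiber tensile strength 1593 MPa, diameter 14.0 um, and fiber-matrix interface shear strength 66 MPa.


Lc = sigma_f * d / (2 * tau_i) = 1593 * 14.0 / (2 * 66) = 169.0 um

169.0 um


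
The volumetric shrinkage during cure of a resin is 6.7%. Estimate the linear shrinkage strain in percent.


Linear shrinkage ≈ vol_shrink/3 = 6.7/3 = 2.233%

2.233%


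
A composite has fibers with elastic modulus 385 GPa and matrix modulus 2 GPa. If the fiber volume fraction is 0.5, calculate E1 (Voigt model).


E1 = Ef*Vf + Em*(1-Vf) = 385*0.5 + 2*0.5 = 193.5 GPa

193.5 GPa


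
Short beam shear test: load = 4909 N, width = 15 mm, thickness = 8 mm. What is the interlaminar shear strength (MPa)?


ILSS = 3F/(4bh) = 3*4909/(4*15*8) = 30.68 MPa

30.68 MPa


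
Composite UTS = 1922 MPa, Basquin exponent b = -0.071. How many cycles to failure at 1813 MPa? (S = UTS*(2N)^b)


N = 0.5 * (S/UTS)^(1/b) = 0.5 * (1813/1922)^(1/-0.071) = 1.1379 cycles

1.1379 cycles


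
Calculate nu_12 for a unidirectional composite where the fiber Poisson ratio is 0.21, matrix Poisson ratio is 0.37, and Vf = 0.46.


nu_12 = nu_f*Vf + nu_m*(1-Vf) = 0.21*0.46 + 0.37*0.54 = 0.2964

0.2964


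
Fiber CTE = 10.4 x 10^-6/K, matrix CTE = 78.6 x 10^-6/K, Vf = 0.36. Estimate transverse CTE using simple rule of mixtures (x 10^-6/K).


alpha_2 = alpha_f*Vf + alpha_m*(1-Vf) = 10.4*0.36 + 78.6*0.64 = 54.0 x 10^-6/K

54.0 x 10^-6/K


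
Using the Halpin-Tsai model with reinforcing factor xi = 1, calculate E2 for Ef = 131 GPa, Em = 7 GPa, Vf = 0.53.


eta = (Ef/Em - 1)/(Ef/Em + xi) = (18.7143 - 1)/(18.7143 + 1) = 0.8986
E2 = Em*(1+xi*eta*Vf)/(1-eta*Vf) = 19.73 GPa

19.73 GPa


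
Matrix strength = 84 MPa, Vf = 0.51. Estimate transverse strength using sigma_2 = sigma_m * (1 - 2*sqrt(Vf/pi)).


factor = 1 - 2*sqrt(0.51/pi) = 0.1942
sigma_2 = 84 * 0.1942 = 16.31 MPa

16.31 MPa


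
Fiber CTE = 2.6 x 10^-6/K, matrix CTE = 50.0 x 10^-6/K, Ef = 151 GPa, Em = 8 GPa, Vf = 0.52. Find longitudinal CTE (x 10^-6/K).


E1 = Ef*Vf + Em*(1-Vf) = 82.36
alpha_1 = (alpha_f*Ef*Vf + alpha_m*Em*(1-Vf))/E1 = 4.81 x 10^-6/K

4.81 x 10^-6/K


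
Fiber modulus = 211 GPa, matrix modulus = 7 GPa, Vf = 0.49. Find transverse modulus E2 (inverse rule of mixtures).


1/E2 = Vf/Ef + (1-Vf)/Em = 0.49/211 + 0.51/7
E2 = 13.3 GPa

13.3 GPa


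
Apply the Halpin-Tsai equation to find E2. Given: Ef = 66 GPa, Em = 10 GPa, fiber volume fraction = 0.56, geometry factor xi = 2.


eta = (Ef/Em - 1)/(Ef/Em + xi) = (6.6 - 1)/(6.6 + 2) = 0.6512
E2 = Em*(1+xi*eta*Vf)/(1-eta*Vf) = 27.22 GPa

27.22 GPa


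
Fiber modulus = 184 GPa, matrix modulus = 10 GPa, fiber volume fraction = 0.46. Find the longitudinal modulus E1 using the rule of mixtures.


E1 = Ef*Vf + Em*(1-Vf) = 184*0.46 + 10*0.54 = 90.04 GPa

90.04 GPa


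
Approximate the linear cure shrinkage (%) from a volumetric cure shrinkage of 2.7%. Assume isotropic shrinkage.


Linear shrinkage ≈ vol_shrink/3 = 2.7/3 = 0.9%

0.9%


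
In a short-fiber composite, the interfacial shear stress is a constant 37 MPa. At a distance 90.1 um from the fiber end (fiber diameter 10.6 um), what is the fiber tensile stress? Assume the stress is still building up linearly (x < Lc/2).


Force balance: sigma_f * (pi*d^2/4) = tau * (pi*d) * x  ->  sigma_f = 4 * tau * x / d
sigma_f = 4 * 37 * 90.1 / 10.6 = 1258.0 MPa

1258.0 MPa


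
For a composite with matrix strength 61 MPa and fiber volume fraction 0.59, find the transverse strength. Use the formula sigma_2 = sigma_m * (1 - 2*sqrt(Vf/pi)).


factor = 1 - 2*sqrt(0.59/pi) = 0.1333
sigma_2 = 61 * 0.1333 = 8.13 MPa

8.13 MPa


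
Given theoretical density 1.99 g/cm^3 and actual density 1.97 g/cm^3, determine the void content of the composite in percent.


Void% = (rho_theo - rho_actual)/rho_theo * 100 = (1.99 - 1.97)/1.99 * 100 = 1.01%

1.01%


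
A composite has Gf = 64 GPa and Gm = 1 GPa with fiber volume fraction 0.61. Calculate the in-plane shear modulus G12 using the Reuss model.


1/G12 = Vf/Gf + (1-Vf)/Gm = 0.61/64 + 0.39/1
G12 = 2.5 GPa

2.5 GPa


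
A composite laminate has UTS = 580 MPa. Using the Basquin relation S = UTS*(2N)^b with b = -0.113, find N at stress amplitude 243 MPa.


N = 0.5 * (S/UTS)^(1/b) = 0.5 * (243/580)^(1/-0.113) = 1102.8718 cycles

1102.8718 cycles


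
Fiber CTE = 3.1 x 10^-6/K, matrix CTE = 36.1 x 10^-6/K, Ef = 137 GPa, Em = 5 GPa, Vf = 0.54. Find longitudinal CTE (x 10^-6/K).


E1 = Ef*Vf + Em*(1-Vf) = 76.28
alpha_1 = (alpha_f*Ef*Vf + alpha_m*Em*(1-Vf))/E1 = 4.1 x 10^-6/K

4.1 x 10^-6/K


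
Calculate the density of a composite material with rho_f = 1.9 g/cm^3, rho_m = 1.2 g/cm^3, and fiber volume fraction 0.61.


rho_c = rho_f*Vf + rho_m*(1-Vf) = 1.9*0.61 + 1.2*0.39 = 1.627 g/cm^3

1.627 g/cm^3


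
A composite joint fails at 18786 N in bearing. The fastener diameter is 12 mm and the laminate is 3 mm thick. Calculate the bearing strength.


sigma_br = F/(d*h) = 18786/(12*3) = 521.8 MPa

521.8 MPa


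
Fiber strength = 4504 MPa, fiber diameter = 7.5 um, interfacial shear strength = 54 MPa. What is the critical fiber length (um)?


Lc = sigma_f * d / (2 * tau_i) = 4504 * 7.5 / (2 * 54) = 312.8 um

312.8 um


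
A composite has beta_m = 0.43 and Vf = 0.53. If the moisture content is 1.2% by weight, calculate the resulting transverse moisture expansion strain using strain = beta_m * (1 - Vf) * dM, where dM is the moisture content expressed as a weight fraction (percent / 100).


dM = 1.2/100 = 0.012
strain = beta_m * (1-Vf) * dM = 0.43 * 0.47 * 0.012 = 0.0024252

0.0024252


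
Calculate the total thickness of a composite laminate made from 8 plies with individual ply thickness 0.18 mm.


h = n * t_ply = 8 * 0.18 = 1.44 mm

1.44 mm


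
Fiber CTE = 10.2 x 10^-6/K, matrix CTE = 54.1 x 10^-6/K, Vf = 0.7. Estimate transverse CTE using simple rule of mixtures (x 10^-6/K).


alpha_2 = alpha_f*Vf + alpha_m*(1-Vf) = 10.2*0.7 + 54.1*0.3 = 23.4 x 10^-6/K

23.4 x 10^-6/K


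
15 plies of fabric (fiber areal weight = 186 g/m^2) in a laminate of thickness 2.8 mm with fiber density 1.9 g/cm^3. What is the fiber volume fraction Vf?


Vf = n * FAW / (rho_f * h * 1000) = 15 * 186 / (1.9 * 2.8 * 1000) = 0.5244

0.5244


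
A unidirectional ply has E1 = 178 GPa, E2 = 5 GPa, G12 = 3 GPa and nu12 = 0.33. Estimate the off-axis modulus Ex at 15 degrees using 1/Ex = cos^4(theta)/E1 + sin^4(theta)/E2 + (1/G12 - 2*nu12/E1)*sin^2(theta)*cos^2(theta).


cos^4(15) = 0.870513, sin^4(15) = 0.004487, sin^2(15)*cos^2(15) = 0.0625
1/G12 - 2*nu12/E1 = 1/3 - 2*0.33/178 = 0.329625 GPa^-1
1/Ex = 0.870513/178 + 0.004487/5 + 0.329625*0.0625 = 0.0263896 GPa^-1
Ex = 37.89 GPa

37.89 GPa


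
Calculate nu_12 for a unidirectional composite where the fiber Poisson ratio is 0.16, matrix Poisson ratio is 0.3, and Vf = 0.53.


nu_12 = nu_f*Vf + nu_m*(1-Vf) = 0.16*0.53 + 0.3*0.47 = 0.2258

0.2258


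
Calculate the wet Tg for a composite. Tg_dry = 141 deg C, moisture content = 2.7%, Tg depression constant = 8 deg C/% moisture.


Tg_wet = Tg_dry - k*moisture = 141 - 8*2.7 = 119.4 deg C

119.4 deg C


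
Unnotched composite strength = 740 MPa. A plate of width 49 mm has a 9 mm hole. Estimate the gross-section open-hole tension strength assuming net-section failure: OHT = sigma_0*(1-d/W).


OHT = sigma_0*(1-d/W) = 740*(1-9/49) = 604.1 MPa

604.1 MPa


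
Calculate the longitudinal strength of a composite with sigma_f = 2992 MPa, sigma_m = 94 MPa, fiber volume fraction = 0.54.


sigma_1 = sigma_f*Vf + sigma_m*(1-Vf) = 2992*0.54 + 94*0.46 = 1658.9 MPa

1658.9 MPa


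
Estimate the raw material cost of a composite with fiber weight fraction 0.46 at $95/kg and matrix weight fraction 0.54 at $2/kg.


Cost = cost_f*Wf + cost_m*Wm = 95*0.46 + 2*0.54 = $44.78/kg

$44.78/kg


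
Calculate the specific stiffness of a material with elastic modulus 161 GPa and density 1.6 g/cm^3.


Specific stiffness = E/rho = 161/1.6 = 100.6 GPa/(g/cm^3)

100.6 GPa/(g/cm^3)


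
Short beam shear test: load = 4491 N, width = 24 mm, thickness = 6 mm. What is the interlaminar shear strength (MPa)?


ILSS = 3F/(4bh) = 3*4491/(4*24*6) = 23.39 MPa

23.39 MPa


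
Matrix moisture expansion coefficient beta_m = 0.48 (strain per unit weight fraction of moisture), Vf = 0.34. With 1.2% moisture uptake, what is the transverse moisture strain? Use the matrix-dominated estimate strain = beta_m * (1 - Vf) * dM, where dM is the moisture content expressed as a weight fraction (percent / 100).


dM = 1.2/100 = 0.012
strain = beta_m * (1-Vf) * dM = 0.48 * 0.66 * 0.012 = 0.0038016

0.0038016


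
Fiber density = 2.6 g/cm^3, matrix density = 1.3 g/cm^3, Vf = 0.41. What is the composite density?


rho_c = rho_f*Vf + rho_m*(1-Vf) = 2.6*0.41 + 1.3*0.59 = 1.833 g/cm^3

1.833 g/cm^3


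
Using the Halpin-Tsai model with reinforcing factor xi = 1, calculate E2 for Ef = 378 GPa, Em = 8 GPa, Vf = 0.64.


eta = (Ef/Em - 1)/(Ef/Em + xi) = (47.25 - 1)/(47.25 + 1) = 0.9585
E2 = Em*(1+xi*eta*Vf)/(1-eta*Vf) = 33.39 GPa

33.39 GPa


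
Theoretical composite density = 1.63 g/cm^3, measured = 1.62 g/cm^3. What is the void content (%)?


Void% = (rho_theo - rho_actual)/rho_theo * 100 = (1.63 - 1.62)/1.63 * 100 = 0.61%

0.61%


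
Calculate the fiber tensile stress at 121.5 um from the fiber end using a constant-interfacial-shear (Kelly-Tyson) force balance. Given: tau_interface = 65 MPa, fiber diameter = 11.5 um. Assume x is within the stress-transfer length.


Force balance: sigma_f * (pi*d^2/4) = tau * (pi*d) * x  ->  sigma_f = 4 * tau * x / d
sigma_f = 4 * 65 * 121.5 / 11.5 = 2747.0 MPa

2747.0 MPa


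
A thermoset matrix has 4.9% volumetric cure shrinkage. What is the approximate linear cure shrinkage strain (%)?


Linear shrinkage ≈ vol_shrink/3 = 4.9/3 = 1.633%

1.633%


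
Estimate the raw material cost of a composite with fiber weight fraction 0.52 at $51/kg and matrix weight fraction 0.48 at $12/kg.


Cost = cost_f*Wf + cost_m*Wm = 51*0.52 + 12*0.48 = $32.28/kg

$32.28/kg


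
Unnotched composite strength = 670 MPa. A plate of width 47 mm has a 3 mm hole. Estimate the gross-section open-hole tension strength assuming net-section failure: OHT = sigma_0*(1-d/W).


OHT = sigma_0*(1-d/W) = 670*(1-3/47) = 627.2 MPa

627.2 MPa


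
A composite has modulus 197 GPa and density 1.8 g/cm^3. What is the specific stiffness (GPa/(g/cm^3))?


Specific stiffness = E/rho = 197/1.8 = 109.4 GPa/(g/cm^3)

109.4 GPa/(g/cm^3)


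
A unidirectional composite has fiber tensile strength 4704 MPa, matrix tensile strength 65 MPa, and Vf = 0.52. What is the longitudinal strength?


sigma_1 = sigma_f*Vf + sigma_m*(1-Vf) = 4704*0.52 + 65*0.48 = 2477.3 MPa

2477.3 MPa


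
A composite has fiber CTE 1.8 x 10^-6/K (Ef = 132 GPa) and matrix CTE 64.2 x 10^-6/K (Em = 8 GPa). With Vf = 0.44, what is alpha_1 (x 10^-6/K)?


E1 = Ef*Vf + Em*(1-Vf) = 62.56
alpha_1 = (alpha_f*Ef*Vf + alpha_m*Em*(1-Vf))/E1 = 6.27 x 10^-6/K

6.27 x 10^-6/K


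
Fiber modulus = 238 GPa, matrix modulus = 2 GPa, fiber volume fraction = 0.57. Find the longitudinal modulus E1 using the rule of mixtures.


E1 = Ef*Vf + Em*(1-Vf) = 238*0.57 + 2*0.43 = 136.52 GPa

136.52 GPa


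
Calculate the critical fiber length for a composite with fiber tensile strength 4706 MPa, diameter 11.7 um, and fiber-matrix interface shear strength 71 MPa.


Lc = sigma_f * d / (2 * tau_i) = 4706 * 11.7 / (2 * 71) = 387.7 um

387.7 um


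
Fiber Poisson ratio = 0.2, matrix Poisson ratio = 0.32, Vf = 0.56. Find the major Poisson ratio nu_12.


nu_12 = nu_f*Vf + nu_m*(1-Vf) = 0.2*0.56 + 0.32*0.44 = 0.2528

0.2528


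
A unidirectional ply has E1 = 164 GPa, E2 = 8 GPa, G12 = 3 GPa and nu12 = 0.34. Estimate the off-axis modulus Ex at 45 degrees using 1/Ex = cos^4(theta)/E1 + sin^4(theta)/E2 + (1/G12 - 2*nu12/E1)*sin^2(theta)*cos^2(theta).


cos^4(45) = 0.25, sin^4(45) = 0.25, sin^2(45)*cos^2(45) = 0.25
1/G12 - 2*nu12/E1 = 1/3 - 2*0.34/164 = 0.329187 GPa^-1
1/Ex = 0.25/164 + 0.25/8 + 0.329187*0.25 = 0.1150711 GPa^-1
Ex = 8.69 GPa

8.69 GPa


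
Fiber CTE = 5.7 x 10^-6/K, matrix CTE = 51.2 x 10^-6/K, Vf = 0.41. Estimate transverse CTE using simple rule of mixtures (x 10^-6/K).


alpha_2 = alpha_f*Vf + alpha_m*(1-Vf) = 5.7*0.41 + 51.2*0.59 = 32.5 x 10^-6/K

32.5 x 10^-6/K


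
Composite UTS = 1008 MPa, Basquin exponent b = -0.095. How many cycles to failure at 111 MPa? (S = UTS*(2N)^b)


N = 0.5 * (S/UTS)^(1/b) = 0.5 * (111/1008)^(1/-0.095) = 6.0902e+09 cycles

6.0902e+09 cycles


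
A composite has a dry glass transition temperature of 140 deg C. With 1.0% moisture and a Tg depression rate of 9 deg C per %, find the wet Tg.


Tg_wet = Tg_dry - k*moisture = 140 - 9*1.0 = 131.0 deg C

131.0 deg C


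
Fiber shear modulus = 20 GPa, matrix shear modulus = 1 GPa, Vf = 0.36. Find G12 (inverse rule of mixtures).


1/G12 = Vf/Gf + (1-Vf)/Gm = 0.36/20 + 0.64/1
G12 = 1.52 GPa

1.52 GPa


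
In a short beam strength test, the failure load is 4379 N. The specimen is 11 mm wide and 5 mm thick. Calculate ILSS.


ILSS = 3F/(4bh) = 3*4379/(4*11*5) = 59.71 MPa

59.71 MPa


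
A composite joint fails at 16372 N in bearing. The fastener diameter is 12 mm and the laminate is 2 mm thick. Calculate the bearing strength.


sigma_br = F/(d*h) = 16372/(12*2) = 682.2 MPa

682.2 MPa


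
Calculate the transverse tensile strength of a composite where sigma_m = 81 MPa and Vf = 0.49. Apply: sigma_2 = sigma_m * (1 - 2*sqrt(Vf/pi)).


factor = 1 - 2*sqrt(0.49/pi) = 0.2101
sigma_2 = 81 * 0.2101 = 17.02 MPa

17.02 MPa


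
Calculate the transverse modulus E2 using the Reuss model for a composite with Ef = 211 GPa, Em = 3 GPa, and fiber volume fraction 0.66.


1/E2 = Vf/Ef + (1-Vf)/Em = 0.66/211 + 0.34/3
E2 = 8.59 GPa

8.59 GPa


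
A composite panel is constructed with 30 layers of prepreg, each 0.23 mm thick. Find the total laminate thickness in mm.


h = n * t_ply = 30 * 0.23 = 6.9 mm

6.9 mm


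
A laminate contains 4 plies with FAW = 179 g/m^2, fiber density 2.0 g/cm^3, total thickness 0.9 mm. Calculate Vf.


Vf = n * FAW / (rho_f * h * 1000) = 4 * 179 / (2.0 * 0.9 * 1000) = 0.3978

0.3978


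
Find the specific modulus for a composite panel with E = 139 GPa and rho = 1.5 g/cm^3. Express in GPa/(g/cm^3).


Specific stiffness = E/rho = 139/1.5 = 92.7 GPa/(g/cm^3)

92.7 GPa/(g/cm^3)


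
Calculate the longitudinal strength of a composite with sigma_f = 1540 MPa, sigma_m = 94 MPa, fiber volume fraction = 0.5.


sigma_1 = sigma_f*Vf + sigma_m*(1-Vf) = 1540*0.5 + 94*0.5 = 817.0 MPa

817.0 MPa


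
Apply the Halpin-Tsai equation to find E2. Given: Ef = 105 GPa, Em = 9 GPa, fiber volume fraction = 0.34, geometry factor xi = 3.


eta = (Ef/Em - 1)/(Ef/Em + xi) = (11.6667 - 1)/(11.6667 + 3) = 0.7273
E2 = Em*(1+xi*eta*Vf)/(1-eta*Vf) = 20.83 GPa

20.83 GPa


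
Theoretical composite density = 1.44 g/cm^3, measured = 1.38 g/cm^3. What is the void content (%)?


Void% = (rho_theo - rho_actual)/rho_theo * 100 = (1.44 - 1.38)/1.44 * 100 = 4.17%

4.17%


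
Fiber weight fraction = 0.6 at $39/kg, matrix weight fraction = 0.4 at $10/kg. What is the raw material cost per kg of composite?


Cost = cost_f*Wf + cost_m*Wm = 39*0.6 + 10*0.4 = $27.4/kg

$27.4/kg


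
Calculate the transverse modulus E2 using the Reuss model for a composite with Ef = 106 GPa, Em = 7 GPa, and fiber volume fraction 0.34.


1/E2 = Vf/Ef + (1-Vf)/Em = 0.34/106 + 0.66/7
E2 = 10.26 GPa

10.26 GPa


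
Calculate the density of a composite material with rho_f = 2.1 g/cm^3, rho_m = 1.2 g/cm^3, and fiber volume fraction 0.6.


rho_c = rho_f*Vf + rho_m*(1-Vf) = 2.1*0.6 + 1.2*0.4 = 1.74 g/cm^3

1.74 g/cm^3


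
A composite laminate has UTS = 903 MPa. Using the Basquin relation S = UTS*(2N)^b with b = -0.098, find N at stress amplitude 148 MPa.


N = 0.5 * (S/UTS)^(1/b) = 0.5 * (148/903)^(1/-0.098) = 5.1704e+07 cycles

5.1704e+07 cycles


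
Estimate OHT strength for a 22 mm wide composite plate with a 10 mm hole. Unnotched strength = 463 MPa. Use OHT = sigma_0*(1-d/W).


OHT = sigma_0*(1-d/W) = 463*(1-10/22) = 252.5 MPa

252.5 MPa


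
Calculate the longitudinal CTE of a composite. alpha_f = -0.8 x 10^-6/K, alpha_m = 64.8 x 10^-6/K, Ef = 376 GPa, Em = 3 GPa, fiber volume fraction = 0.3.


E1 = Ef*Vf + Em*(1-Vf) = 114.9
alpha_1 = (alpha_f*Ef*Vf + alpha_m*Em*(1-Vf))/E1 = 0.4 x 10^-6/K

0.4 x 10^-6/K


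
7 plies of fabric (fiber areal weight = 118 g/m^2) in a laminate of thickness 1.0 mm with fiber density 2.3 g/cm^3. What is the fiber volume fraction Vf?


Vf = n * FAW / (rho_f * h * 1000) = 7 * 118 / (2.3 * 1.0 * 1000) = 0.3591

0.3591


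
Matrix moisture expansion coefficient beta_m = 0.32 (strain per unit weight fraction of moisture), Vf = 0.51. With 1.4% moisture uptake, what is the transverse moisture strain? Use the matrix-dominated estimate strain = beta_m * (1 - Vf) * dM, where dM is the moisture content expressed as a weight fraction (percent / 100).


dM = 1.4/100 = 0.014
strain = beta_m * (1-Vf) * dM = 0.32 * 0.49 * 0.014 = 0.0021952

0.0021952


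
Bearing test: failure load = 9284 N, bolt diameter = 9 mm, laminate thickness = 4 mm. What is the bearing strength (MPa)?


sigma_br = F/(d*h) = 9284/(9*4) = 257.9 MPa

257.9 MPa


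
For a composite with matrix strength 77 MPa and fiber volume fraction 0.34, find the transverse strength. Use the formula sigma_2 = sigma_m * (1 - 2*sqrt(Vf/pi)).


factor = 1 - 2*sqrt(0.34/pi) = 0.342
sigma_2 = 77 * 0.342 = 26.34 MPa

26.34 MPa


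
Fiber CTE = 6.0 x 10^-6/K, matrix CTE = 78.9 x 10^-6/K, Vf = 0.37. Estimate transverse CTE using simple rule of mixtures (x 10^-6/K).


alpha_2 = alpha_f*Vf + alpha_m*(1-Vf) = 6.0*0.37 + 78.9*0.63 = 51.9 x 10^-6/K

51.9 x 10^-6/K


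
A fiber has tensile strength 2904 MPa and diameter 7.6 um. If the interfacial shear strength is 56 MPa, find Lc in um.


Lc = sigma_f * d / (2 * tau_i) = 2904 * 7.6 / (2 * 56) = 197.1 um

197.1 um


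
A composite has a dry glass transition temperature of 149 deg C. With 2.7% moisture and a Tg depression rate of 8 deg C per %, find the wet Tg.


Tg_wet = Tg_dry - k*moisture = 149 - 8*2.7 = 127.4 deg C

127.4 deg C


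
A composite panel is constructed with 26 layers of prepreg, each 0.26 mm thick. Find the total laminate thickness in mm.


h = n * t_ply = 26 * 0.26 = 6.76 mm

6.76 mm


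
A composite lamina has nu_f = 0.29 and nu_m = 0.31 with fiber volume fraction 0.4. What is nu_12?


nu_12 = nu_f*Vf + nu_m*(1-Vf) = 0.29*0.4 + 0.31*0.6 = 0.302

0.302


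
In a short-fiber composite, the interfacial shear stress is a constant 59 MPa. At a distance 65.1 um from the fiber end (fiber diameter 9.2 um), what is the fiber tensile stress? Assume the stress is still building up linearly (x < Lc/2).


Force balance: sigma_f * (pi*d^2/4) = tau * (pi*d) * x  ->  sigma_f = 4 * tau * x / d
sigma_f = 4 * 59 * 65.1 / 9.2 = 1670.0 MPa

1670.0 MPa
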